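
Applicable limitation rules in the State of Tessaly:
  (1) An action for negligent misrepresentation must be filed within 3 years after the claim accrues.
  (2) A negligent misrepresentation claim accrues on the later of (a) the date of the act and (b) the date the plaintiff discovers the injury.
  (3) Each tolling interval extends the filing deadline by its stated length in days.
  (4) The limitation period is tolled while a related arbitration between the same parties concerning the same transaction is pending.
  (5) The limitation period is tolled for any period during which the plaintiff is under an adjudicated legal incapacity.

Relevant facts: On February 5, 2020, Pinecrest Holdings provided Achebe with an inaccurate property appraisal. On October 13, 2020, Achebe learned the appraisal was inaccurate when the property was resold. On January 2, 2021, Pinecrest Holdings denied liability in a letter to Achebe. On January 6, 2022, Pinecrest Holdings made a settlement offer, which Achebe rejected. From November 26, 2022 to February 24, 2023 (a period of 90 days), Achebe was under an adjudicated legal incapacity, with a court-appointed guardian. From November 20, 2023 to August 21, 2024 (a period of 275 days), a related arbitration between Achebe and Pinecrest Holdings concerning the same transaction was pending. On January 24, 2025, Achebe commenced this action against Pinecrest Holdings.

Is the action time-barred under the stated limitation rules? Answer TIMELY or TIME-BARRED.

TIME-BARRED

Because discovery on October 13, 2020 post-dates the February 5, 2020 act, accrual under the later-of rule falls on October 13, 2020.
3 years from October 13, 2020 is October 13, 2023.
The period was tolled for 90 days by the plaintiff's legal incapacity (November 26, 2022 to February 24, 2023), pushing the deadline to January 11, 2024.
The period was tolled for 275 days by the pending related arbitration (November 20, 2023 to August 21, 2024), pushing the deadline to October 12, 2024.
Nothing else in the chronology tolls or restarts the period.
Filing on January 24, 2025 missed the October 12, 2024 deadline — the action is time-barred.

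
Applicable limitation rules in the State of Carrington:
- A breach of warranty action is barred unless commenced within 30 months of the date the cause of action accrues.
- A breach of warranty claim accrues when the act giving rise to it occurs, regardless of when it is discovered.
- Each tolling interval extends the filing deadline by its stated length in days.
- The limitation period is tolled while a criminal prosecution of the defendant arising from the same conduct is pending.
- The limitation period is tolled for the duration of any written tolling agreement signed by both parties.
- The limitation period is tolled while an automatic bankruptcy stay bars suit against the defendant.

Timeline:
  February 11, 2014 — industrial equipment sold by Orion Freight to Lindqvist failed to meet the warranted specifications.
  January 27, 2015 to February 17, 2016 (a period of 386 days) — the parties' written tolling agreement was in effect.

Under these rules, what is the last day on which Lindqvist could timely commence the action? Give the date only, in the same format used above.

September 1, 2017

The limitation period began to run on February 11, 2014.
The untolled deadline — 30 months after February 11, 2014 — is August 11, 2016.
The period was tolled for 386 days by the written tolling agreement (January 27, 2015 to February 17, 2016), pushing the deadline to September 1, 2017.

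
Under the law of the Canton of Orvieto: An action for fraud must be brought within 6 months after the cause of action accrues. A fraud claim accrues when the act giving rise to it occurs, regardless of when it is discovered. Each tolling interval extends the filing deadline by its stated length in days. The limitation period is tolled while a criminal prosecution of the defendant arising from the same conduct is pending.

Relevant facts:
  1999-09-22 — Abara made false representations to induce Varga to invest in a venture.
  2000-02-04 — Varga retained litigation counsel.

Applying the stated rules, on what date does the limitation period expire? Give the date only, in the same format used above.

2000-03-22

The limitation period began to run on 1999-09-22.
Adding the 6 months base period to 1999-09-22 gives a deadline of 2000-03-22, before any tolling.
Nothing else in the chronology tolls or restarts the period.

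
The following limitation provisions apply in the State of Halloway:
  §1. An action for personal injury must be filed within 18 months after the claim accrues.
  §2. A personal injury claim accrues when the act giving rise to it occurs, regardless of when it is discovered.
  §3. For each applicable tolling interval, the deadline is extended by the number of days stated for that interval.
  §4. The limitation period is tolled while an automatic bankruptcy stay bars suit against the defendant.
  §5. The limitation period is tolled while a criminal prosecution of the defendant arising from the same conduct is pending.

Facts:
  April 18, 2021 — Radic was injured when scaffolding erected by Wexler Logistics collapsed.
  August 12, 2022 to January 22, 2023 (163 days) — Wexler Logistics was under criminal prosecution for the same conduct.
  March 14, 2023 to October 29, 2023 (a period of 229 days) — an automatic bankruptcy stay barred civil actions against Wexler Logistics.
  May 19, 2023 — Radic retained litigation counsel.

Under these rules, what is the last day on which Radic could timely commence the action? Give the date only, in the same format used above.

November 14, 2023

The claim accrued on April 18, 2021, when the wrongful act occurred.
Adding the 18 months base period to April 18, 2021 gives a deadline of October 18, 2022, before any tolling.
Because the pending criminal prosecution ran from August 12, 2022 to January 22, 2023, the deadline is extended by 163 days to March 30, 2023.
Because the automatic bankruptcy stay ran from March 14, 2023 to October 29, 2023, the deadline is extended by 229 days to November 14, 2023.
None of the other events listed affects the running of the period under the stated rules.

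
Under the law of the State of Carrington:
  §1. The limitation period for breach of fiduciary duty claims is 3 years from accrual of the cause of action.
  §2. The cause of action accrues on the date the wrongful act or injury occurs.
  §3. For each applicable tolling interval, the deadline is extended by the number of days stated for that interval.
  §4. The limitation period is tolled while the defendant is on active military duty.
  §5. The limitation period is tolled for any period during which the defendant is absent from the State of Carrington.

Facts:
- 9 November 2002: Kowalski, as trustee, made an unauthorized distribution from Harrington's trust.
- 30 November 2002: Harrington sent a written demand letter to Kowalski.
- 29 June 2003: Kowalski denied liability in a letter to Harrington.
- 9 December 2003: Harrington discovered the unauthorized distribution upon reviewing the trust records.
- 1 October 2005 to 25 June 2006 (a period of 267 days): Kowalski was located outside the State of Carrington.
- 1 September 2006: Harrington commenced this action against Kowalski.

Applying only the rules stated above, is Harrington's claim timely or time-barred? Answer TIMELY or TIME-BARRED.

Because the rule ties accrual to occurrence, the claim accrued on 9 November 2002, not on the 9 December 2003 discovery date.
3 years from 9 November 2002 is 9 November 2005.
The defendant's absence from the jurisdiction from 1 October 2005 to 25 June 2006 tolled the period for 267 days, extending the deadline to 3 August 2006.
None of the other events listed affects the running of the period under the stated rules.
The 1 September 2006 filing falls after the 3 August 2006 deadline; the claim is time-barred.

TIME-BARRED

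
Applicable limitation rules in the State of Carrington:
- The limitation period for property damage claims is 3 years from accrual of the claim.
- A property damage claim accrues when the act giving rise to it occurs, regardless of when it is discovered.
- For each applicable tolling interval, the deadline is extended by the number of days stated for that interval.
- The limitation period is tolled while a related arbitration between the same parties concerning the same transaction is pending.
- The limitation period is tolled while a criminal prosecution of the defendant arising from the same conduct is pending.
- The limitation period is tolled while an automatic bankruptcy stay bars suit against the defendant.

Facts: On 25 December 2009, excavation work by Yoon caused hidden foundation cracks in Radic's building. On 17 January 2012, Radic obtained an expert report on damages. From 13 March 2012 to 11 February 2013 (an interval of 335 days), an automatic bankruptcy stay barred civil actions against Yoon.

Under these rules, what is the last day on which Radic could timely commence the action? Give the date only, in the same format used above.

25 November 2013

The claim accrued on 25 December 2009, the date of the act.
The untolled deadline — 3 years after 25 December 2009 — is 25 December 2012.
The automatic bankruptcy stay from 13 March 2012 to 11 February 2013 tolled the period for 335 days, extending the deadline to 25 November 2013.
None of the other events listed affects the running of the period under the stated rules.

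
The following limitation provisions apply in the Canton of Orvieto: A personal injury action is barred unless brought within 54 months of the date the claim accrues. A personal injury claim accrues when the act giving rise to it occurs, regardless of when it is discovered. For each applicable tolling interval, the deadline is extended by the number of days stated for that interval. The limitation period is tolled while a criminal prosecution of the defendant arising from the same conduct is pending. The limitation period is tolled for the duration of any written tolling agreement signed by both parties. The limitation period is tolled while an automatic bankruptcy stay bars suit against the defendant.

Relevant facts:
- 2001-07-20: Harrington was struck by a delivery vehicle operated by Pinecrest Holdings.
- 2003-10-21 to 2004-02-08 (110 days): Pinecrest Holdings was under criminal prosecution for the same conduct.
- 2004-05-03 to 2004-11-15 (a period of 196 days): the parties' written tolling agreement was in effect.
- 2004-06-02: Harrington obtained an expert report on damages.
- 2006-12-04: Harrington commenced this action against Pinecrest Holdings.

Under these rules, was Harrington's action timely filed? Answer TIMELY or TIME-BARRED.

TIME-BARRED

The claim accrued on 2001-07-20, when the wrongful act occurred.
54 months from 2001-07-20 is 2006-01-20.
The period was tolled for 110 days by the pending criminal prosecution (2003-10-21 to 2004-02-08), pushing the deadline to 2006-05-10.
The period was tolled for 196 days by the written tolling agreement (2004-05-03 to 2004-11-15), pushing the deadline to 2006-11-22.
The other events in the timeline have no effect on the limitation period under the stated rules.
The 2006-12-04 filing falls after the 2006-11-22 deadline; the claim is time-barred.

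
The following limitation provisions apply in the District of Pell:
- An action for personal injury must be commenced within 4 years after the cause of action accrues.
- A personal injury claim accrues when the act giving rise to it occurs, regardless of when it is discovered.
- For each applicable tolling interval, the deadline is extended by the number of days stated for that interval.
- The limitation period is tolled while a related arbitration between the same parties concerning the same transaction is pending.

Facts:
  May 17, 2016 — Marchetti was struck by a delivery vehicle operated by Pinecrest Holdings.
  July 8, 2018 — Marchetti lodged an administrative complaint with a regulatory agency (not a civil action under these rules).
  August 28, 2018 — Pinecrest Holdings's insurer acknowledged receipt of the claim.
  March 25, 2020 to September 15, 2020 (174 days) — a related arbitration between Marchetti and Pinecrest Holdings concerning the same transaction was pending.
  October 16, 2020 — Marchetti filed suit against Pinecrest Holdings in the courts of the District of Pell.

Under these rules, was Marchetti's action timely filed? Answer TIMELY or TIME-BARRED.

The limitation period began to run on May 17, 2016.
4 years from May 17, 2016 is May 17, 2020.
The pending related arbitration from March 25, 2020 to September 15, 2020 tolled the period for 174 days, extending the deadline to November 7, 2020.
None of the other events listed affects the running of the period under the stated rules.
Filing on October 16, 2020 beat the November 7, 2020 deadline — the action is timely.

TIMELY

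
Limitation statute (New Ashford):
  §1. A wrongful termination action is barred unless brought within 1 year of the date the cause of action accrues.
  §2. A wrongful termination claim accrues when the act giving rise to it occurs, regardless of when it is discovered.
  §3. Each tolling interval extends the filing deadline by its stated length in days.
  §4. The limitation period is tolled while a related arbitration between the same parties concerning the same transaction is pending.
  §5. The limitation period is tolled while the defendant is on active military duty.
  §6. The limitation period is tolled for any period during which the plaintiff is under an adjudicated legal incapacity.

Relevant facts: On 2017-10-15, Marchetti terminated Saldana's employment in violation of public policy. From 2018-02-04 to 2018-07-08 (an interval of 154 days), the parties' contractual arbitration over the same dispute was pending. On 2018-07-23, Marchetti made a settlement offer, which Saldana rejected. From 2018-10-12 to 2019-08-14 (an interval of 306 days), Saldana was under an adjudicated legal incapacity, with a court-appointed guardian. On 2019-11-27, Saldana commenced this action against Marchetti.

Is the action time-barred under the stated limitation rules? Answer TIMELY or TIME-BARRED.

TIMELY

The claim accrued on 2017-10-15, when the wrongful act occurred.
The untolled deadline — 1 year after 2017-10-15 — is 2018-10-15.
Because the pending related arbitration ran from 2018-02-04 to 2018-07-08, the deadline is extended by 154 days to 2019-03-18.
The plaintiff's legal incapacity from 2018-10-12 to 2019-08-14 tolled the period for 306 days, extending the deadline to 2020-01-18.
Nothing else in the chronology tolls or restarts the period.
The 2019-11-27 filing precedes the 2020-01-18 deadline; the claim is timely.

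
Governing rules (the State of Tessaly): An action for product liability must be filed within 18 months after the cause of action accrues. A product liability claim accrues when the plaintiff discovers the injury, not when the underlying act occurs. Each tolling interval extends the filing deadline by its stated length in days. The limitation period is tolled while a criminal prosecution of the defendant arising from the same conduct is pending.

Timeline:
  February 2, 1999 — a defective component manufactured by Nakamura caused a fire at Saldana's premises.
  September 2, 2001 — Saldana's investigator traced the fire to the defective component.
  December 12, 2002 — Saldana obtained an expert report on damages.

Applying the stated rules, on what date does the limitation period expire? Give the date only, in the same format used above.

March 2, 2003

Under the discovery rule, the claim accrued on September 2, 2001, when Saldana discovered the injury — not on the February 2, 1999 date of the underlying act.
18 months from September 2, 2001 is March 2, 2003.
None of the other events listed affects the running of the period under the stated rules.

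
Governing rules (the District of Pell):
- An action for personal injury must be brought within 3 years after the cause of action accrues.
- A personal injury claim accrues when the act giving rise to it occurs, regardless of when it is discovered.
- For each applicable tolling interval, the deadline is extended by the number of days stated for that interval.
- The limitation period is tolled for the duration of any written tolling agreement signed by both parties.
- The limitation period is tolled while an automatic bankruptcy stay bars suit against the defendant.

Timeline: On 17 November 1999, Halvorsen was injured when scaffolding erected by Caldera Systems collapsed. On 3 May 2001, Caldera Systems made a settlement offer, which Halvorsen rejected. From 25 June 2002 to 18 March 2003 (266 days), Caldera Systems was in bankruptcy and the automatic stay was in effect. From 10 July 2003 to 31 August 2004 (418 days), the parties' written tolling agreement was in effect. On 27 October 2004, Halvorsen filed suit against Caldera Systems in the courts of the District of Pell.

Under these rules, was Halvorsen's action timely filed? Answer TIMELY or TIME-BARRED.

TIME-BARRED

The cause of action accrued on 17 November 1999, the date of the act.
The untolled deadline — 3 years after 17 November 1999 — is 17 November 2002.
The automatic bankruptcy stay from 25 June 2002 to 18 March 2003 tolled the period for 266 days, extending the deadline to 10 August 2003.
The period was tolled for 418 days by the written tolling agreement (10 July 2003 to 31 August 2004), pushing the deadline to 1 October 2004.
The other events in the timeline have no effect on the limitation period under the stated rules.
The 27 October 2004 filing falls after the 1 October 2004 deadline; the claim is time-barred.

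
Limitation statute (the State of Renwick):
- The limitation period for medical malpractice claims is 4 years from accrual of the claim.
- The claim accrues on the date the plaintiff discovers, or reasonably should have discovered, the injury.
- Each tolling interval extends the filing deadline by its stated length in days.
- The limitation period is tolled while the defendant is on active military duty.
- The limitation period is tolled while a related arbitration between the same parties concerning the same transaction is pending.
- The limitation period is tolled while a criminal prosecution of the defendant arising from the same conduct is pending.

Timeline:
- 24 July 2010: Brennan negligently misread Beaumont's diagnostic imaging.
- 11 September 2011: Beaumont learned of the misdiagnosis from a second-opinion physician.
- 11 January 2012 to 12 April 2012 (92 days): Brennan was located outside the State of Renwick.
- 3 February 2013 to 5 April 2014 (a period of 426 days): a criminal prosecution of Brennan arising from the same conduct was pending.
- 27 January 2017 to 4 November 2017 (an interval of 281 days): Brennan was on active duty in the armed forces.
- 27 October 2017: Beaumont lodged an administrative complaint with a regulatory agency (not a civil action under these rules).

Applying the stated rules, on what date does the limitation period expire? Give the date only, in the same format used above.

The claim did not accrue until Beaumont discovered the injury on 11 September 2011; the 24 July 2010 act date does not start the clock under the stated rule.
Adding the 4 years base period to 11 September 2011 gives a deadline of 11 September 2015, before any tolling.
Because the pending criminal prosecution ran from 3 February 2013 to 5 April 2014, the deadline is extended by 426 days to 10 November 2016.
The defendant's active military service from 27 January 2017 to 4 November 2017 began after the period had already run on 10 November 2016, so it has no tolling effect.
Although the defendant's absence ran from 11 January 2012 to 12 April 2012, the stated rules do not make that a tolling event, so it is disregarded.
Nothing else in the chronology tolls or restarts the period.

10 November 2016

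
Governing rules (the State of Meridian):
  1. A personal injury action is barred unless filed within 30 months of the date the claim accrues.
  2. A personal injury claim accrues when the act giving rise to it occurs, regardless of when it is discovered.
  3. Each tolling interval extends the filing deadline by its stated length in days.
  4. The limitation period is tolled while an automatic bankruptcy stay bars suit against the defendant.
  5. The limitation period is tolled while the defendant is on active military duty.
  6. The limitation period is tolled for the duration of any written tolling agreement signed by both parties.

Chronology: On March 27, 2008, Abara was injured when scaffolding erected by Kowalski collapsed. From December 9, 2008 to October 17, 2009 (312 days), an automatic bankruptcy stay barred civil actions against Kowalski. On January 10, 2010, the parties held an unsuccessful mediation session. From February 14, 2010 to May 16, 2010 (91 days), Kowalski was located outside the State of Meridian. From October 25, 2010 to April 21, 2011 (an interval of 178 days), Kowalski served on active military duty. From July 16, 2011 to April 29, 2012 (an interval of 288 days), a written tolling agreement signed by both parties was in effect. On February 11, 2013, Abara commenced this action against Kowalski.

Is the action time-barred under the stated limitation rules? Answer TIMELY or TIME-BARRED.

TIME-BARRED

The limitation period began to run on March 27, 2008.
The untolled deadline — 30 months after March 27, 2008 — is September 27, 2010.
The automatic bankruptcy stay from December 9, 2008 to October 17, 2009 tolled the period for 312 days, extending the deadline to August 5, 2011.
The period was tolled for 178 days by the defendant's active military service (October 25, 2010 to April 21, 2011), pushing the deadline to January 30, 2012.
The period was tolled for 288 days by the written tolling agreement (July 16, 2011 to April 29, 2012), pushing the deadline to November 13, 2012.
Although the defendant's absence ran from February 14, 2010 to May 16, 2010, the stated rules do not make that a tolling event, so it is disregarded.
The other events in the timeline have no effect on the limitation period under the stated rules.
Abara filed on February 11, 2013, after the November 13, 2012 deadline, so the action is time-barred.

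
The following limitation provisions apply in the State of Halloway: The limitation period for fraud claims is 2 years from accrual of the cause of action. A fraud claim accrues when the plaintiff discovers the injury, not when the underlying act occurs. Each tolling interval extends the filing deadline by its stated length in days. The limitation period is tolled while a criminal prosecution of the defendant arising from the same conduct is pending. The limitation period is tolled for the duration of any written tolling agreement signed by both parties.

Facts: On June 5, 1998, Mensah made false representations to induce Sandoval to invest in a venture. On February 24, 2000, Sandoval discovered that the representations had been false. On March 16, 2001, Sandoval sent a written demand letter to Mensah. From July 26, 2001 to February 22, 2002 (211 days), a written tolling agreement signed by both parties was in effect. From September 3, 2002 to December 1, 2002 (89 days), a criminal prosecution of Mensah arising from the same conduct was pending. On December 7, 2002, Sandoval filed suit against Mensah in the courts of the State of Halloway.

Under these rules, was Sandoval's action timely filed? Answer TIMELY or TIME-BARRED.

Accrual is tied to discovery, so the period began on February 24, 2000 rather than on June 5, 1998 when the act occurred.
Adding the 2 years base period to February 24, 2000 gives a deadline of February 24, 2002, before any tolling.
The written tolling agreement from July 26, 2001 to February 22, 2002 tolled the period for 211 days, extending the deadline to September 23, 2002.
The period was tolled for 89 days by the pending criminal prosecution (September 3, 2002 to December 1, 2002), pushing the deadline to December 21, 2002.
The other events in the timeline have no effect on the limitation period under the stated rules.
The December 7, 2002 filing precedes the December 21, 2002 deadline; the claim is timely.

TIMELY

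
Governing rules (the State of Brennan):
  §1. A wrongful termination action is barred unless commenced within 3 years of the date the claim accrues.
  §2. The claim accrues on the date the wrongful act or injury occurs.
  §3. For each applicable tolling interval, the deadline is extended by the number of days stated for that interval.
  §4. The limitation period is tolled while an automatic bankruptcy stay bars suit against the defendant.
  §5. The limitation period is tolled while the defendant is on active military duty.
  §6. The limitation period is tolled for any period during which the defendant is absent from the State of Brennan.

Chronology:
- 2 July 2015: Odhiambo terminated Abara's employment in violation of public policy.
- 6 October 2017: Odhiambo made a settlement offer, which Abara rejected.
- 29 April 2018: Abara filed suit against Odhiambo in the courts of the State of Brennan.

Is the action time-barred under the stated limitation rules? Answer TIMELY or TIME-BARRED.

TIMELY

The claim accrued on 2 July 2015, the date of the act.
3 years from 2 July 2015 is 2 July 2018.
The other events in the timeline have no effect on the limitation period under the stated rules.
Abara filed on 29 April 2018, before the 2 July 2018 deadline, so the action is timely.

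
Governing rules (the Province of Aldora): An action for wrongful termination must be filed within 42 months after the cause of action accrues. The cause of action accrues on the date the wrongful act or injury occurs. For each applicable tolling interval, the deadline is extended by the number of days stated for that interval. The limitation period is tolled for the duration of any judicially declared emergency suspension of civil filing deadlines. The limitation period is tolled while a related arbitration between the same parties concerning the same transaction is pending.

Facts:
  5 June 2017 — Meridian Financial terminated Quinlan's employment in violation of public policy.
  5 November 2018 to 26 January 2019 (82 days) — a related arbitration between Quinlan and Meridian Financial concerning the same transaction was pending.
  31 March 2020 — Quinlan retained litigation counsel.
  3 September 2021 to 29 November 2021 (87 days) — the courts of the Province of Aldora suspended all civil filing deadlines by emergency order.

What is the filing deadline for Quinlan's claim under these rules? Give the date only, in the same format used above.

The cause of action accrued on 5 June 2017, the date of the act.
Adding the 42 months base period to 5 June 2017 gives a deadline of 5 December 2020, before any tolling.
The pending related arbitration from 5 November 2018 to 26 January 2019 tolled the period for 82 days, extending the deadline to 25 February 2021.
By the time the emergency suspension of filing deadlines began on 3 September 2021, the limitation period had already expired on 25 February 2021; that interval cannot revive it.
None of the other events listed affects the running of the period under the stated rules.

25 February 2021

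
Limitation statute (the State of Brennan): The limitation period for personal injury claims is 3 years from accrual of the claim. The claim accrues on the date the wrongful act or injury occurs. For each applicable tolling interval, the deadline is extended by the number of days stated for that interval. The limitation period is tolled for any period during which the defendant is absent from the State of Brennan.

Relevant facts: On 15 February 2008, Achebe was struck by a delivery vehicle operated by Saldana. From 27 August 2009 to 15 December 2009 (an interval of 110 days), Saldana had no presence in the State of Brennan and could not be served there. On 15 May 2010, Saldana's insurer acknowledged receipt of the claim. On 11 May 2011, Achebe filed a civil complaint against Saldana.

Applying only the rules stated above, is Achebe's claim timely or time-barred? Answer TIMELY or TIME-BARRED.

TIMELY

The claim accrued on 15 February 2008, when the wrongful act occurred.
Adding the 3 years base period to 15 February 2008 gives a deadline of 15 February 2011, before any tolling.
The period was tolled for 110 days by the defendant's absence from the jurisdiction (27 August 2009 to 15 December 2009), pushing the deadline to 5 June 2011.
Nothing else in the chronology tolls or restarts the period.
Achebe filed on 11 May 2011, before the 5 June 2011 deadline, so the action is timely.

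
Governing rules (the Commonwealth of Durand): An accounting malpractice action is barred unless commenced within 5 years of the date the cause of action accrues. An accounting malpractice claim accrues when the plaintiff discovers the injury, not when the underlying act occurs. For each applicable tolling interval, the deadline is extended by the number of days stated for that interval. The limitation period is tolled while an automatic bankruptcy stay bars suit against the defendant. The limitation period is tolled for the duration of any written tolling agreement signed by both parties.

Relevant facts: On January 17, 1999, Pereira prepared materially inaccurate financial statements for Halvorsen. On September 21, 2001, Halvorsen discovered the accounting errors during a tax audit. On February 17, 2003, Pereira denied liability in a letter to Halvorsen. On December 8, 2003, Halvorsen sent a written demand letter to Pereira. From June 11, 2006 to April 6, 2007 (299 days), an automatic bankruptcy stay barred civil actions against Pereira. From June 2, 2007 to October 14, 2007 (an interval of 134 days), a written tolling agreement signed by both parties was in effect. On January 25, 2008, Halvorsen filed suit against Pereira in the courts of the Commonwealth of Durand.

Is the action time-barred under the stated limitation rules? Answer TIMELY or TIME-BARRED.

Accrual is tied to discovery, so the period began on September 21, 2001 rather than on January 17, 1999 when the act occurred.
The untolled deadline — 5 years after September 21, 2001 — is September 21, 2006.
Because the automatic bankruptcy stay ran from June 11, 2006 to April 6, 2007, the deadline is extended by 299 days to July 17, 2007.
Because the written tolling agreement ran from June 2, 2007 to October 14, 2007, the deadline is extended by 134 days to November 28, 2007.
Nothing else in the chronology tolls or restarts the period.
Halvorsen filed on January 25, 2008, after the November 28, 2007 deadline, so the action is time-barred.

TIME-BARRED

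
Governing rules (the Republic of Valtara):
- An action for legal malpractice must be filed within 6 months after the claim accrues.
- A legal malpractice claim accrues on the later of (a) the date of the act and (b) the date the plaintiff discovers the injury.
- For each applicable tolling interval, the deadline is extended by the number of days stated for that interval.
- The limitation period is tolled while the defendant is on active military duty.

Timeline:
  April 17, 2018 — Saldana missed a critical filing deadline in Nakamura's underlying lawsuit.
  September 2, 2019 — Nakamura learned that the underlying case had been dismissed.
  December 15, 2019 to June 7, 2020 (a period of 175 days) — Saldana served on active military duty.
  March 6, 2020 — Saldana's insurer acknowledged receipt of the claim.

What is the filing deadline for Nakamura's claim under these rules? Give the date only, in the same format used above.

August 24, 2020

Taking the later of the act (April 17, 2018) and discovery (September 2, 2019), the claim accrued on September 2, 2019.
The untolled deadline — 6 months after September 2, 2019 — is March 2, 2020.
The defendant's active military service from December 15, 2019 to June 7, 2020 tolled the period for 175 days, extending the deadline to August 24, 2020.
None of the other events listed affects the running of the period under the stated rules.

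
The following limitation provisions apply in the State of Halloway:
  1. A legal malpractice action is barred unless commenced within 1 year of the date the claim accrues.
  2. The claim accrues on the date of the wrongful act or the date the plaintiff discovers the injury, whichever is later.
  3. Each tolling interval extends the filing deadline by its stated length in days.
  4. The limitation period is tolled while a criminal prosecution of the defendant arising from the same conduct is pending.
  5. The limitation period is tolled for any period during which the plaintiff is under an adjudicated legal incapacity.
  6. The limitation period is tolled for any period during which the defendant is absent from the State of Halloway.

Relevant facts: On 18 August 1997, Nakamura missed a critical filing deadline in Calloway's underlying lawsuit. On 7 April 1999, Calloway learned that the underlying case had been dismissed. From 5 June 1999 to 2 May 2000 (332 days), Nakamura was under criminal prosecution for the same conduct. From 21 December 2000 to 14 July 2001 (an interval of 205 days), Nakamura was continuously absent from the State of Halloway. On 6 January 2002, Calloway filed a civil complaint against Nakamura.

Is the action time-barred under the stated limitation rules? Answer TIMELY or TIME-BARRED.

Because discovery on 7 April 1999 post-dates the 18 August 1997 act, accrual under the later-of rule falls on 7 April 1999.
Adding the 1 year base period to 7 April 1999 gives a deadline of 7 April 2000, before any tolling.
The pending criminal prosecution from 5 June 1999 to 2 May 2000 tolled the period for 332 days, extending the deadline to 5 March 2001.
The defendant's absence from the jurisdiction from 21 December 2000 to 14 July 2001 tolled the period for 205 days, extending the deadline to 26 September 2001.
The 6 January 2002 filing falls after the 26 September 2001 deadline; the claim is time-barred.

TIME-BARRED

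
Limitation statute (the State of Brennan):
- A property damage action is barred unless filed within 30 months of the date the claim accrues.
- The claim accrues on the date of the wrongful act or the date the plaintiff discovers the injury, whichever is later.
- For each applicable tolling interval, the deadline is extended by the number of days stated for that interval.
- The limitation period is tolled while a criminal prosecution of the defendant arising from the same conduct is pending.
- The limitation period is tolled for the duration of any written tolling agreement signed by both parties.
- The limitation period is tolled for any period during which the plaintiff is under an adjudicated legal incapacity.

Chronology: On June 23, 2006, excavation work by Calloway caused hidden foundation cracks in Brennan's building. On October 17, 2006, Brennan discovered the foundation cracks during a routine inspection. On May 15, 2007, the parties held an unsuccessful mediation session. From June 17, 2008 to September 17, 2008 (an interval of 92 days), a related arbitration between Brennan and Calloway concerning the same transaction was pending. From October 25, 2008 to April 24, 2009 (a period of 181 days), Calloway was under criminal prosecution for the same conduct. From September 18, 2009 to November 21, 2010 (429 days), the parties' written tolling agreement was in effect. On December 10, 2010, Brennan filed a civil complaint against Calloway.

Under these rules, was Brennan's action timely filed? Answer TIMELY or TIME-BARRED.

The claim accrued on October 17, 2006 — the later of the June 23, 2006 act and the October 17, 2006 discovery.
30 months from October 17, 2006 is April 17, 2009.
The period was tolled for 181 days by the pending criminal prosecution (October 25, 2008 to April 24, 2009), pushing the deadline to October 15, 2009.
Because the written tolling agreement ran from September 18, 2009 to November 21, 2010, the deadline is extended by 429 days to December 18, 2010.
The pending related arbitration from June 17, 2008 to September 17, 2008 does not toll the period, because no stated rule makes a pending arbitration a tolling event.
None of the other events listed affects the running of the period under the stated rules.
Filing on December 10, 2010 beat the December 18, 2010 deadline — the action is timely.

TIMELY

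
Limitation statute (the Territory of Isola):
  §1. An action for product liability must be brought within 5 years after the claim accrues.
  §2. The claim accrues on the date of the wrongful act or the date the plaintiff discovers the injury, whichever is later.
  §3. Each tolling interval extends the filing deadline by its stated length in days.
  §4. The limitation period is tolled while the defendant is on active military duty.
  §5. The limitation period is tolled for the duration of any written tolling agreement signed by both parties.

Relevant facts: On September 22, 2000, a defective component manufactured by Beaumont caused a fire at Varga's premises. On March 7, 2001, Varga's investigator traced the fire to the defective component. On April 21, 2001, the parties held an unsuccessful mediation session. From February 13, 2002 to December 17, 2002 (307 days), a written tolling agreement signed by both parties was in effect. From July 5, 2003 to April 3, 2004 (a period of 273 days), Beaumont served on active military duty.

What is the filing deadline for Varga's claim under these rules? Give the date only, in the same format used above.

Because discovery on March 7, 2001 post-dates the September 22, 2000 act, accrual under the later-of rule falls on March 7, 2001.
5 years from March 7, 2001 is March 7, 2006.
The written tolling agreement from February 13, 2002 to December 17, 2002 tolled the period for 307 days, extending the deadline to January 8, 2007.
The defendant's active military service from July 5, 2003 to April 3, 2004 tolled the period for 273 days, extending the deadline to October 8, 2007.
The other events in the timeline have no effect on the limitation period under the stated rules.

October 8, 2007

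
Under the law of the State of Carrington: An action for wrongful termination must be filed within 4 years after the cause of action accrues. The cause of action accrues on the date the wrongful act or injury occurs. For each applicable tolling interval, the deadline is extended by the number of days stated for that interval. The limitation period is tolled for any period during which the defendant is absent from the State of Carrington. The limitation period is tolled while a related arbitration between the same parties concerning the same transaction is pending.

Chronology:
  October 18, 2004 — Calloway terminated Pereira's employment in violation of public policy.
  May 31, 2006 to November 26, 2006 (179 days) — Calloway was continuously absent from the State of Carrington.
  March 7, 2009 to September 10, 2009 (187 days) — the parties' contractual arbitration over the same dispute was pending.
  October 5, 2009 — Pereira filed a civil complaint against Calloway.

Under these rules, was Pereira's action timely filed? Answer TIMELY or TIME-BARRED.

TIMELY

The limitation period began to run on October 18, 2004.
The untolled deadline — 4 years after October 18, 2004 — is October 18, 2008.
The defendant's absence from the jurisdiction from May 31, 2006 to November 26, 2006 tolled the period for 179 days, extending the deadline to April 15, 2009.
The pending related arbitration from March 7, 2009 to September 10, 2009 tolled the period for 187 days, extending the deadline to October 19, 2009.
The October 5, 2009 filing precedes the October 19, 2009 deadline; the claim is timely.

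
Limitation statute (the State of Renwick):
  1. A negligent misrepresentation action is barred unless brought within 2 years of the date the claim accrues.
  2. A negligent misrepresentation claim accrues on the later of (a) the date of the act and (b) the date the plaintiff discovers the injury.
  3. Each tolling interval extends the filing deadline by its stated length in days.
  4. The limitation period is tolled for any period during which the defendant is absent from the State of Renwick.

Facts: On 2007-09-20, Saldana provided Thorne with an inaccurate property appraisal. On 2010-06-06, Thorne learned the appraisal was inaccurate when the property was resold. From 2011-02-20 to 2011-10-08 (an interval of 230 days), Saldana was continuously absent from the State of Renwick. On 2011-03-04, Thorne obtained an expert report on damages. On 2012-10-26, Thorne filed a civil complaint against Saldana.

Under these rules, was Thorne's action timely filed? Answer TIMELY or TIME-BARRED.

The claim accrued on 2010-06-06 — the later of the 2007-09-20 act and the 2010-06-06 discovery.
2 years from 2010-06-06 is 2012-06-06.
The defendant's absence from the jurisdiction from 2011-02-20 to 2011-10-08 tolled the period for 230 days, extending the deadline to 2013-01-22.
The other events in the timeline have no effect on the limitation period under the stated rules.
The 2012-10-26 filing precedes the 2013-01-22 deadline; the claim is timely.

TIMELY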